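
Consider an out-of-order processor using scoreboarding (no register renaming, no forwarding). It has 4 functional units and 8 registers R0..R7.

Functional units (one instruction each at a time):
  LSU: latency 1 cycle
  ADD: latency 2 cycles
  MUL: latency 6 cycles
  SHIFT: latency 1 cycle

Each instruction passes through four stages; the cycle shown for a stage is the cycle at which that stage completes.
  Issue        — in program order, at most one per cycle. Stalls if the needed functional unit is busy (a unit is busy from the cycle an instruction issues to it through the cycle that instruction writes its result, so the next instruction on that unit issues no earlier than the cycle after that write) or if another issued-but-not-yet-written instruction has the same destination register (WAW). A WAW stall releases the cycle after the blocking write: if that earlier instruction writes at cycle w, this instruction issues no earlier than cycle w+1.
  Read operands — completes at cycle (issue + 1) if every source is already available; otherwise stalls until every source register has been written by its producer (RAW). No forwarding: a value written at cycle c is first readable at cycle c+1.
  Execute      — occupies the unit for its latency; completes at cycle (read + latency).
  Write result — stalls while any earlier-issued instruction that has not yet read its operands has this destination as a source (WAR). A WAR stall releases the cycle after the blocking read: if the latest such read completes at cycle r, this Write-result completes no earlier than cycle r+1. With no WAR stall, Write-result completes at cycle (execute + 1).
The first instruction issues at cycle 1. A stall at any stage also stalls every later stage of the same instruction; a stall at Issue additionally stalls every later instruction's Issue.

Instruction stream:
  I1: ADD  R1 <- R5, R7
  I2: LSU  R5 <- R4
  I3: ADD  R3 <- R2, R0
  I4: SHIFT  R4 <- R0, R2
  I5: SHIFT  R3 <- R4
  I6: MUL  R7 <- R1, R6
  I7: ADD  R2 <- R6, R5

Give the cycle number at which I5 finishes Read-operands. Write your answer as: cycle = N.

I1 -> (1, 2, 4, 5)
I2 -> (2, 3, 4, 5)
I3 -> (6, 7, 9, 10)  // struct: ADD busy until I1 writes@5
I4 -> (7, 8, 9, 10)
I5 -> (11, 12, 13, 14)  // struct: SHIFT busy until I4 writes@10
I6 -> (12, 13, 19, 20)
I7 -> (13, 14, 16, 17)

cycle = 12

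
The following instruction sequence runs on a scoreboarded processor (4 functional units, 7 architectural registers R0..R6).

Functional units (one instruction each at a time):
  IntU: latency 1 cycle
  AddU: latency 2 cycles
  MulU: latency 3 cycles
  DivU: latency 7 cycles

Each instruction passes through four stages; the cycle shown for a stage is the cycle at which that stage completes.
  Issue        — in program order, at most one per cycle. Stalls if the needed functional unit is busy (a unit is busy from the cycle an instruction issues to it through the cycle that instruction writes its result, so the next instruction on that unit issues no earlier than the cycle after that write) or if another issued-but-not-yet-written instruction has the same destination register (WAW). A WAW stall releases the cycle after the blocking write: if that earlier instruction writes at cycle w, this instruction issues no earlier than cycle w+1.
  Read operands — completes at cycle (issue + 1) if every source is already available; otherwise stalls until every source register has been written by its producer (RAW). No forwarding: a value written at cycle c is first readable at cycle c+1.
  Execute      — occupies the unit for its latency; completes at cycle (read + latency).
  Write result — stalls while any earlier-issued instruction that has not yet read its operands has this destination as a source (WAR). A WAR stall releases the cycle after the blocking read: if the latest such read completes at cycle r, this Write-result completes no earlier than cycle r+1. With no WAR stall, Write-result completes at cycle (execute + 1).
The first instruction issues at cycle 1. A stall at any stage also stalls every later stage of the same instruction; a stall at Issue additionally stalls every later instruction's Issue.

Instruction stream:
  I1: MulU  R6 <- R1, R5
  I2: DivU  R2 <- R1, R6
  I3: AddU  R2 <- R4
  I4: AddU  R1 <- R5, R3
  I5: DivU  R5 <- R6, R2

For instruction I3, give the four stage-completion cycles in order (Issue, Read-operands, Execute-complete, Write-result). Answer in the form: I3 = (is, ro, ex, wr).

I3 = (16, 17, 19, 20)

[1] I1→MulU
[2] I1 RO | I2→DivU
[5] I1 EX
[6] I1 WR R6
[7] I2 RO
[14] I2 EX
[15] I2 WR R2
[16] I3→AddU
[17] I3 RO
[19] I3 EX
[20] I3 WR R2
[21] I4→AddU
[22] I4 RO | I5→DivU
[23] I5 RO
[24] I4 EX
[25] I4 WR R1
[30] I5 EX
[31] I5 WR R5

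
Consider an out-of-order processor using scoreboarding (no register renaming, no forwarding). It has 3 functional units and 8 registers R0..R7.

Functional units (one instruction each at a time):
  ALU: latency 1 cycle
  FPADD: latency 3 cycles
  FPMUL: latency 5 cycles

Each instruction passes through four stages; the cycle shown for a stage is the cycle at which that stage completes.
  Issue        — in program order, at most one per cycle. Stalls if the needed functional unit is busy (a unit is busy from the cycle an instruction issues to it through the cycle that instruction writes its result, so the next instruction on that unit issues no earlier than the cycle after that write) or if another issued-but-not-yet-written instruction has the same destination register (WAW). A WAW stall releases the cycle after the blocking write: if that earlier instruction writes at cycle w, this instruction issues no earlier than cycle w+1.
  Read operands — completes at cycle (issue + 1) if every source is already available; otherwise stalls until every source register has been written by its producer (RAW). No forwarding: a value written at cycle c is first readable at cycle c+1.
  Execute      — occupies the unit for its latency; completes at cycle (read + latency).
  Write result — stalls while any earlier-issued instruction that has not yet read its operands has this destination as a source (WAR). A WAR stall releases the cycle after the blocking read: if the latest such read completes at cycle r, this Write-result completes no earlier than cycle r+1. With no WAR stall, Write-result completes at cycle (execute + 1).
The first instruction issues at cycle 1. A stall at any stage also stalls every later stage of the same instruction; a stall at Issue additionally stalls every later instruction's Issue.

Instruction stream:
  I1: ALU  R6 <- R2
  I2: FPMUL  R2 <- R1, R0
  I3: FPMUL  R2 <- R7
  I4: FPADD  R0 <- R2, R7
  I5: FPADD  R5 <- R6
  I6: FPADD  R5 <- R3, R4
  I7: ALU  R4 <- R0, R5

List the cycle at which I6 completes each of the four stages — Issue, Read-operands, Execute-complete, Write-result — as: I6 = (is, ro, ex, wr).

  I1 | 1 | 2 | 3 | 4
  I2 | 2 | 3 | 8 | 9
  I3 | 10 | 11 | 16 | 17   struct: FPMUL busy until I2 writes@9
  I4 | 11 | 18 | 21 | 22   RAW R2: wait I3 write@17
  I5 | 23 | 24 | 27 | 28   struct: FPADD busy until I4 writes@22
  I6 | 29 | 30 | 33 | 34   struct: FPADD busy until I5 writes@28
  I7 | 30 | 35 | 36 | 37   RAW R5: wait I6 write@34

I6 = (29, 30, 33, 34)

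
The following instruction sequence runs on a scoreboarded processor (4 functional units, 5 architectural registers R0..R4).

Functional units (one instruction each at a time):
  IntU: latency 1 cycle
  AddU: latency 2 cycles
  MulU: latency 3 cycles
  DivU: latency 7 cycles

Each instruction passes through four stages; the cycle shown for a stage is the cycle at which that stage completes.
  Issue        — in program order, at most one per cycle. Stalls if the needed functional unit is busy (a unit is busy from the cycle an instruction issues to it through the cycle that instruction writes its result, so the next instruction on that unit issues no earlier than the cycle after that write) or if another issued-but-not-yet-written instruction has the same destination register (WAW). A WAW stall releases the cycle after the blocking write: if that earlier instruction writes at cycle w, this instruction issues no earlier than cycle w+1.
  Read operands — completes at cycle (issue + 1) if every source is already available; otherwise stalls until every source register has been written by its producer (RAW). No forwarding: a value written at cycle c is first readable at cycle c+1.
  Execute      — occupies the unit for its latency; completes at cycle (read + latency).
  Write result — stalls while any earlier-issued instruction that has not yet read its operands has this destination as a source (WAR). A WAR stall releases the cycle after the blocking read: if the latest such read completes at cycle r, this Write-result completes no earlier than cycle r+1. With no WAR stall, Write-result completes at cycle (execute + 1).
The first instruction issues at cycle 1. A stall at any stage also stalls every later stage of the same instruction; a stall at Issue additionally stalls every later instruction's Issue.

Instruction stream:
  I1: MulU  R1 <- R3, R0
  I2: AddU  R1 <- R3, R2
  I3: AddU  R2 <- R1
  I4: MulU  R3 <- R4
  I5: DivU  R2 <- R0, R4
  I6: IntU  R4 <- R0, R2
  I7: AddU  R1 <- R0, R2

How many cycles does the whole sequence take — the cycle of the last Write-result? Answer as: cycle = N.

cycle = 30

[1] I1→MulU
[2] I1 RO
[5] I1 EX
[6] I1 WR R1
[7] I2→AddU
[8] I2 RO
[10] I2 EX
[11] I2 WR R1
[12] I3→AddU
[13] I3 RO | I4→MulU
[14] I4 RO
[15] I3 EX
[16] I3 WR R2
[17] I4 EX | I5→DivU
[18] I4 WR R3 | I5 RO | I6→IntU
[19] I7→AddU
[25] I5 EX
[26] I5 WR R2
[27] I6 RO | I7 RO
[28] I6 EX
[29] I6 WR R4 | I7 EX
[30] I7 WR R1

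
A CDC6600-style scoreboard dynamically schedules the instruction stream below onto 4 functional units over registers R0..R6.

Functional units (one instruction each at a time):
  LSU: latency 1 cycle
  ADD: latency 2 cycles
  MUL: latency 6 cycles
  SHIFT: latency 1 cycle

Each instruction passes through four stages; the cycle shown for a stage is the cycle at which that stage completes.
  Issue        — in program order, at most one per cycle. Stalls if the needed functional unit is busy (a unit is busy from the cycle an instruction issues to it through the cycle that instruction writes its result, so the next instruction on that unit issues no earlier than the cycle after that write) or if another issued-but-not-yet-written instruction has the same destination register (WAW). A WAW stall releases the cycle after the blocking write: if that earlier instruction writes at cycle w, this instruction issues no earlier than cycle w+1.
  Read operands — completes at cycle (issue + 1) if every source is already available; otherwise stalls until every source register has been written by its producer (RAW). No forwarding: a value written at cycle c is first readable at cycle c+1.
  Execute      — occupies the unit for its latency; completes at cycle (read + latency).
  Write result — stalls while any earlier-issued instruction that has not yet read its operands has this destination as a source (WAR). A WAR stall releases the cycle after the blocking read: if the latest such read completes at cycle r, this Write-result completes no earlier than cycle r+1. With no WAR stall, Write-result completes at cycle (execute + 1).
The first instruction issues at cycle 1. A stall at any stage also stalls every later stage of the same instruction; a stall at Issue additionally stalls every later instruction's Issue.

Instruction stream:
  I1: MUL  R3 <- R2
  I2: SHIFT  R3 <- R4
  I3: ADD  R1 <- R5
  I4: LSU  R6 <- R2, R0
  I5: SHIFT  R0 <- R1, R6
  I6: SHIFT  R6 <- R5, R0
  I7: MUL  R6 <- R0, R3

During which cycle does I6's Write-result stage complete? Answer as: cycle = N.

cycle = 22

I1 -> (1, 2, 8, 9)
I2 -> (10, 11, 12, 13)  // WAW R3: wait I1 write@9
I3 -> (11, 12, 14, 15)
I4 -> (12, 13, 14, 15)
I5 -> (14, 16, 17, 18)  // struct: SHIFT busy until I2 writes@13, RAW R1: wait I3 write@15, RAW R6: wait I4 write@15
I6 -> (19, 20, 21, 22)  // struct: SHIFT busy until I5 writes@18
I7 -> (23, 24, 30, 31)  // WAW R6: wait I6 write@22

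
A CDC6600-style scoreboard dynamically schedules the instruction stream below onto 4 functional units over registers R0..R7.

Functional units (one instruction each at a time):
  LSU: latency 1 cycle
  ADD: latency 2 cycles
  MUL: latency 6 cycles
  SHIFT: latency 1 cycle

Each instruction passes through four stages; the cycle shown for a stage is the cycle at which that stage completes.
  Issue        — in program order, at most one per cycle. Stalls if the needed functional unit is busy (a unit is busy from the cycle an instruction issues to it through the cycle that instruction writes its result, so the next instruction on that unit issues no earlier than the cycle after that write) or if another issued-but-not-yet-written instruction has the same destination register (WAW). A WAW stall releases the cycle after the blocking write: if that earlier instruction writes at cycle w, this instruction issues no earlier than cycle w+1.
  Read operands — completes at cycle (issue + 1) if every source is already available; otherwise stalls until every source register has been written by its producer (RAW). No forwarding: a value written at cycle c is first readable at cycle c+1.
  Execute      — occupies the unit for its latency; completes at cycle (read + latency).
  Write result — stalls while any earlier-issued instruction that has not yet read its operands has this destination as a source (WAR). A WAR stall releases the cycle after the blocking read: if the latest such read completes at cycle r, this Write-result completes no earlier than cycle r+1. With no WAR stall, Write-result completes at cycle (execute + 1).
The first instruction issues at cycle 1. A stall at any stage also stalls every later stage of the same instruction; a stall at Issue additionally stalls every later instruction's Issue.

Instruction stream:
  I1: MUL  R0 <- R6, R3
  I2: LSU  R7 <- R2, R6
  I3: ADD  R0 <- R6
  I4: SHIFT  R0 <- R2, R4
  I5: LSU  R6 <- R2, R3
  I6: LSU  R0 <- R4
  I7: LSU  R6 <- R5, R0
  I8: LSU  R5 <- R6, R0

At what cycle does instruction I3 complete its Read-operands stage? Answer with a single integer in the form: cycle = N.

cycle = 11

[I1] 1/2/8/9
[I2] 2/3/4/5
[I3] 10/11/13/14  (WAW R0: wait I1 write@9)
[I4] 15/16/17/18  (WAW R0: wait I3 write@14)
[I5] 16/17/18/19
[I6] 20/21/22/23  (struct: LSU busy until I5 writes@19)
[I7] 24/25/26/27  (struct: LSU busy until I6 writes@23)
[I8] 28/29/30/31  (struct: LSU busy until I7 writes@27)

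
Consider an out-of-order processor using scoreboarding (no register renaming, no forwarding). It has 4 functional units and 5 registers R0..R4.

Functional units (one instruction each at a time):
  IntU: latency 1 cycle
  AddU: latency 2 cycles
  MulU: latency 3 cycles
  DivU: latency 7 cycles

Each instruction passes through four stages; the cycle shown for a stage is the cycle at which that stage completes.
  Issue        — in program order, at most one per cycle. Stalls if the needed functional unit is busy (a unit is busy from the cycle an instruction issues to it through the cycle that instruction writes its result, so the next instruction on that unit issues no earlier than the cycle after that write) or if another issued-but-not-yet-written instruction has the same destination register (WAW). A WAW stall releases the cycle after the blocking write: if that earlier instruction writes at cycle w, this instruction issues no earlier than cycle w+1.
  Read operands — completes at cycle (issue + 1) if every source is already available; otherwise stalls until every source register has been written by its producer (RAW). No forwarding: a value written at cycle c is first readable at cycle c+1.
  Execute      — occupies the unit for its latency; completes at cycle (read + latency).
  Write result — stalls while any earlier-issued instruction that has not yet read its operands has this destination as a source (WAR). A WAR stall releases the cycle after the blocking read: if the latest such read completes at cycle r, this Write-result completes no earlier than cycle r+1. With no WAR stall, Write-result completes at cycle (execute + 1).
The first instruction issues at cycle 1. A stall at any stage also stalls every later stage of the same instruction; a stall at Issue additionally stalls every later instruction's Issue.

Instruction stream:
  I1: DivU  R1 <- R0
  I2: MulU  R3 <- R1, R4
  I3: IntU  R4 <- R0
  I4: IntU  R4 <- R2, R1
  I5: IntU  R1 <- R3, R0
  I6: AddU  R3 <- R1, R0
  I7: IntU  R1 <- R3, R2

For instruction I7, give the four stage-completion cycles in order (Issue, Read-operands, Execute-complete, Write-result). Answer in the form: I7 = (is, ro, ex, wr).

I1: IS=1 RO=2 EX=9 WR=10
I2: IS=2 RO=11 EX=14 WR=15  [RAW R1: wait I1 write@10]
I3: IS=3 RO=4 EX=5 WR=12  [WAR R4: wait I2 read@11]
I4: IS=13 RO=14 EX=15 WR=16  [struct: IntU busy until I3 writes@12]
I5: IS=17 RO=18 EX=19 WR=20  [struct: IntU busy until I4 writes@16]
I6: IS=18 RO=21 EX=23 WR=24  [RAW R1: wait I5 write@20]
I7: IS=21 RO=25 EX=26 WR=27  [struct: IntU busy until I5 writes@20; RAW R3: wait I6 write@24]

I7 = (21, 25, 26, 27)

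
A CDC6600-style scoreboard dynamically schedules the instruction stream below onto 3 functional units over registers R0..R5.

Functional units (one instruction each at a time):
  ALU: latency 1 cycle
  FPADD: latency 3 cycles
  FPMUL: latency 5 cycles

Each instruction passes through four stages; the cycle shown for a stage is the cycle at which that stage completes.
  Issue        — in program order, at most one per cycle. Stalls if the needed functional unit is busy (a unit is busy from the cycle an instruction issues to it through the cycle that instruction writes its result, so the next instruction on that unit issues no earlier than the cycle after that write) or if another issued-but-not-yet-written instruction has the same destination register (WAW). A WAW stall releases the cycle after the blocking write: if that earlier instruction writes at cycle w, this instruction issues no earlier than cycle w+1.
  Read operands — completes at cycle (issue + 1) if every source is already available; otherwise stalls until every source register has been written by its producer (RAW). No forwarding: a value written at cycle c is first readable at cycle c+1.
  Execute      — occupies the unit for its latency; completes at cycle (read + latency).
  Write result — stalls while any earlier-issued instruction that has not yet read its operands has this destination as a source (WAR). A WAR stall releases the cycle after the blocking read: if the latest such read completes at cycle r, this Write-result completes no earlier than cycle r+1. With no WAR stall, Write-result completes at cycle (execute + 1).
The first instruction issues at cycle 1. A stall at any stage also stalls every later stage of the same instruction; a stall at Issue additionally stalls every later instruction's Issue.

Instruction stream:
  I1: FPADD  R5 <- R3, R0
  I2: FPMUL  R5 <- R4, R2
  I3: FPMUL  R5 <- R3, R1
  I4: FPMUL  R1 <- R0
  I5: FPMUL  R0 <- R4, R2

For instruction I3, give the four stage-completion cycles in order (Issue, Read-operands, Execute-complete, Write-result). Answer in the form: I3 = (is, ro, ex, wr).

I3 = (15, 16, 21, 22)

I1 -> (1, 2, 5, 6)
I2 -> (7, 8, 13, 14)  // WAW R5: wait I1 write@6
I3 -> (15, 16, 21, 22)  // struct: FPMUL busy until I2 writes@14
I4 -> (23, 24, 29, 30)  // struct: FPMUL busy until I3 writes@22
I5 -> (31, 32, 37, 38)  // struct: FPMUL busy until I4 writes@30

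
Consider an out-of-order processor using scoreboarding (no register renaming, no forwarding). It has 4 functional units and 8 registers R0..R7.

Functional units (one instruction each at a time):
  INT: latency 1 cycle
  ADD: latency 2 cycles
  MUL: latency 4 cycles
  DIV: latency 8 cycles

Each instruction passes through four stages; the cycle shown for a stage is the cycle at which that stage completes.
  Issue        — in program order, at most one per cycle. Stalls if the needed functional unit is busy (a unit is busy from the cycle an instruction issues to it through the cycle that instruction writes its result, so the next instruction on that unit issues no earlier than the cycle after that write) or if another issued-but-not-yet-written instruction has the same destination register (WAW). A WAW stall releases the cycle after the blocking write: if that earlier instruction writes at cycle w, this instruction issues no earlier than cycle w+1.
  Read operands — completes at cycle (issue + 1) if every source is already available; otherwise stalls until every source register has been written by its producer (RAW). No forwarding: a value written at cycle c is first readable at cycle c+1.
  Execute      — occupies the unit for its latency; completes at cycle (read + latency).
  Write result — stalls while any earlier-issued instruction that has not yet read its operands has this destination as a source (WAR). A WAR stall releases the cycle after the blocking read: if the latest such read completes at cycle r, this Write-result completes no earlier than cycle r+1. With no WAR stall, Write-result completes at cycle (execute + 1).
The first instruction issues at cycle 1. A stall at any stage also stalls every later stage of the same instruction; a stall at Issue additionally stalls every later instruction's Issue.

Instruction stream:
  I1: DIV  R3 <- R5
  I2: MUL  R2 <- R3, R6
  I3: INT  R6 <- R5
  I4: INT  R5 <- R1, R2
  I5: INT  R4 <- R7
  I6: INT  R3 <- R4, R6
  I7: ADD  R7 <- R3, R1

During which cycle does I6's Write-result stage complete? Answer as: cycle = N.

cycle = 28

[1] issue I1 (DIV)
[2] I1 read-ops, issue I2 (MUL)
[3] issue I3 (INT)
[4] I3 read-ops
[5] I3 finished on INT
[10] I1 finished on DIV
[11] I1→R3
[12] I2 read-ops
[13] I3→R6
[14] issue I4 (INT)
[16] I2 finished on MUL
[17] I2→R2
[18] I4 read-ops
[19] I4 finished on INT
[20] I4→R5
[21] issue I5 (INT)
[22] I5 read-ops
[23] I5 finished on INT
[24] I5→R4
[25] issue I6 (INT)
[26] I6 read-ops, issue I7 (ADD)
[27] I6 finished on INT
[28] I6→R3
[29] I7 read-ops
[31] I7 finished on ADD
[32] I7→R7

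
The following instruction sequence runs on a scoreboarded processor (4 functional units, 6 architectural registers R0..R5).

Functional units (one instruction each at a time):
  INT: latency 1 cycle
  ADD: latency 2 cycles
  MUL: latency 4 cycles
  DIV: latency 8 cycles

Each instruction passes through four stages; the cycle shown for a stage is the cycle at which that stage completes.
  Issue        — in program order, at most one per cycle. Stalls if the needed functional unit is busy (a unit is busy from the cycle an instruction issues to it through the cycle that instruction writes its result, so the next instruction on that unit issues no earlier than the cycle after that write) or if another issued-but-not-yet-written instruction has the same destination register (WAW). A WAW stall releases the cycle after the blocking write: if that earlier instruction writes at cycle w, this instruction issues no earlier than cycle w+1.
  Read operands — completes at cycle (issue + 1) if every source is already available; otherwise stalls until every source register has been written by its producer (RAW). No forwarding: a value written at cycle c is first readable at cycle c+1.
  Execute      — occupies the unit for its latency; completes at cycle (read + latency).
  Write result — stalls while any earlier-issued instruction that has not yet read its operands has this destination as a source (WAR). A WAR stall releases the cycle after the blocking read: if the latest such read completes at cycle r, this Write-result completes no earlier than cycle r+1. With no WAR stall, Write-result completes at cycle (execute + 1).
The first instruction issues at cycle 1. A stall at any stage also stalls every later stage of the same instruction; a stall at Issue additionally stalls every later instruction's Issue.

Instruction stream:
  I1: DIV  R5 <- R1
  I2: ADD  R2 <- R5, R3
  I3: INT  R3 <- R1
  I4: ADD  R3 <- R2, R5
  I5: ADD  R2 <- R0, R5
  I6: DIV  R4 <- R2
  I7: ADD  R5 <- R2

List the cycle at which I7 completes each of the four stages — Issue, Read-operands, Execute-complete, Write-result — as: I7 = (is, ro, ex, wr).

1) issue 1, read 2, done 10, write 11
2) issue 2, read 12, done 14, write 15  <RAW R5: wait I1 write@11>
3) issue 3, read 4, done 5, write 13  <WAR R3: wait I2 read@12>
4) issue 16, read 17, done 19, write 20  <struct: ADD busy until I2 writes@15>
5) issue 21, read 22, done 24, write 25  <struct: ADD busy until I4 writes@20>
6) issue 22, read 26, done 34, write 35  <RAW R2: wait I5 write@25>
7) issue 26, read 27, done 29, write 30  <struct: ADD busy until I5 writes@25>

I7 = (26, 27, 29, 30)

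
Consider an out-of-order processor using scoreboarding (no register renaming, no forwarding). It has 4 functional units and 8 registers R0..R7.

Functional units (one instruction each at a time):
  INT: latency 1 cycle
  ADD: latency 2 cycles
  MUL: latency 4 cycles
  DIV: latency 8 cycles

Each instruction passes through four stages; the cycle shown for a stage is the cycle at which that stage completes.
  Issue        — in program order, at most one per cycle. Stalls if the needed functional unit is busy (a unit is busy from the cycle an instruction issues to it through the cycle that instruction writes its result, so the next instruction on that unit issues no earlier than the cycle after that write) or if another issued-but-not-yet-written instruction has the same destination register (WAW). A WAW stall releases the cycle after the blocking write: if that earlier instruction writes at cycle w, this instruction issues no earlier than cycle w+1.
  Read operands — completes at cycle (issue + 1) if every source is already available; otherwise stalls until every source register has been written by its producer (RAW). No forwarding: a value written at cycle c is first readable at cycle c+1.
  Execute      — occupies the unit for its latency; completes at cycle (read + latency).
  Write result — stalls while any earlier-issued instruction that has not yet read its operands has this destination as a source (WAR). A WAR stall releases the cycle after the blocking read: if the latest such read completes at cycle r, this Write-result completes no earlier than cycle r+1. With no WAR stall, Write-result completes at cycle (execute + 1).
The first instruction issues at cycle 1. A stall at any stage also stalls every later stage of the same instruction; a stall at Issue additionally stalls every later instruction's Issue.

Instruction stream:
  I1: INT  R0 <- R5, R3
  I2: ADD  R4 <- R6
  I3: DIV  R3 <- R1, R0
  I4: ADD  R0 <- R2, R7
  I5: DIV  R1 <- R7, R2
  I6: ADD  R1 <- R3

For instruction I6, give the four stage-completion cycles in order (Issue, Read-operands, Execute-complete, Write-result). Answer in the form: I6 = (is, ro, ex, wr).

I6 = (26, 27, 29, 30)

c1: I1→INT
c2: I1 RO | I2→ADD
c3: I1 EX | I2 RO | I3→DIV
c4: I1 WR R0
c5: I2 EX | I3 RO
c6: I2 WR R4
c7: I4→ADD
c8: I4 RO
c10: I4 EX
c11: I4 WR R0
c13: I3 EX
c14: I3 WR R3
c15: I5→DIV
c16: I5 RO
c24: I5 EX
c25: I5 WR R1
c26: I6→ADD
c27: I6 RO
c29: I6 EX
c30: I6 WR R1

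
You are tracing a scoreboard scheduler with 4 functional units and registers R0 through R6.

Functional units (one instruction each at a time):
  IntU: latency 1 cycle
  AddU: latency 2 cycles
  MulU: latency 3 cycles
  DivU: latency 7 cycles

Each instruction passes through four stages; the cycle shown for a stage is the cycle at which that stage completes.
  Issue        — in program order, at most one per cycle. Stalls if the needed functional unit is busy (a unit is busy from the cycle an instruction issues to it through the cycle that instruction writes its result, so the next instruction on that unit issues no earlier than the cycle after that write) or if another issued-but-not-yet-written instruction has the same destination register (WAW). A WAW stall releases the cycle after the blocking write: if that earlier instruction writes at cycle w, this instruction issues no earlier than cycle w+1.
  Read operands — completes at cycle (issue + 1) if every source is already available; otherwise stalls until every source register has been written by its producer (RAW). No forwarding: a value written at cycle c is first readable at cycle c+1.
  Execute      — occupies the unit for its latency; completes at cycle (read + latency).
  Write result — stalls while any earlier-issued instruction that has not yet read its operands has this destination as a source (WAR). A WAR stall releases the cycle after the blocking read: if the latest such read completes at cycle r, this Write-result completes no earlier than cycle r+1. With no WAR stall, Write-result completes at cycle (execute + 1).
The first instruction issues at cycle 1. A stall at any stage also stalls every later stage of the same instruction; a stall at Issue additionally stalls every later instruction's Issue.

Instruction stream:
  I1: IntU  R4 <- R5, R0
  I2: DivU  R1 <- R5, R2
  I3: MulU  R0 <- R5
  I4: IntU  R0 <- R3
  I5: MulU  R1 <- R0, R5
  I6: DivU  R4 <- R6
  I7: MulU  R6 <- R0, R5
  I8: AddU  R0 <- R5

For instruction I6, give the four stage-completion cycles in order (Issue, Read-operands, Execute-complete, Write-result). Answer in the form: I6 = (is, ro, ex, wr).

t=1  I1 issues→IntU
t=2  I1 reads | I2 issues→DivU
t=3  I1 exec-done | I2 reads | I3 issues→MulU
t=4  I1 writes R4 | I3 reads
t=7  I3 exec-done
t=8  I3 writes R0
t=9  I4 issues→IntU
t=10  I2 exec-done | I4 reads
t=11  I2 writes R1 | I4 exec-done
t=12  I4 writes R0 | I5 issues→MulU
t=13  I5 reads | I6 issues→DivU
t=14  I6 reads
t=16  I5 exec-done
t=17  I5 writes R1
t=18  I7 issues→MulU
t=19  I7 reads | I8 issues→AddU
t=20  I8 reads
t=21  I6 exec-done
t=22  I6 writes R4 | I7 exec-done | I8 exec-done
t=23  I7 writes R6 | I8 writes R0

I6 = (13, 14, 21, 22)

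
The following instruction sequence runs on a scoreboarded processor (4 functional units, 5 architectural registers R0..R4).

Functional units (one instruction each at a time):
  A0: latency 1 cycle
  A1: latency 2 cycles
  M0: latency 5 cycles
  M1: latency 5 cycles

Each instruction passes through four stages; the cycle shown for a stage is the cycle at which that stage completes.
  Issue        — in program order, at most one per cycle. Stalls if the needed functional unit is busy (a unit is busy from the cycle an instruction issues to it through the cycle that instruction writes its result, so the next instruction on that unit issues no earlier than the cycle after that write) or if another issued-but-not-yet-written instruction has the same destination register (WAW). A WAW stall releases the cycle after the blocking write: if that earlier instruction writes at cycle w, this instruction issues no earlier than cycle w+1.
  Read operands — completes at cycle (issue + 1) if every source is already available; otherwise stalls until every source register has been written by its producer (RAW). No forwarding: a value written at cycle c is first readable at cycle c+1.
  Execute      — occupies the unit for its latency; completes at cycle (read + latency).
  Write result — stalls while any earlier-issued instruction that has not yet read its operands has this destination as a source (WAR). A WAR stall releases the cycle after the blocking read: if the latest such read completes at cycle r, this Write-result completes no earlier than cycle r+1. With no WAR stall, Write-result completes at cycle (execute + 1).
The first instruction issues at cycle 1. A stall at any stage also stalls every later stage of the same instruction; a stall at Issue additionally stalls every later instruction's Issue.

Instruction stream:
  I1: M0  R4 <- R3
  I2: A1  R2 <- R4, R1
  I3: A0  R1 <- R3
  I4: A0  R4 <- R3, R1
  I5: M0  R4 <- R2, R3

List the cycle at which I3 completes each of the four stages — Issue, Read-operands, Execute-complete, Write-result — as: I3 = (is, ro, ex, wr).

I1  is:1  ro:2  ex:7  wr:8
I2  is:2  ro:9  ex:11  wr:12  — RAW R4: wait I1 write@8
I3  is:3  ro:4  ex:5  wr:10  — WAR R1: wait I2 read@9
I4  is:11  ro:12  ex:13  wr:14  — struct: A0 busy until I3 writes@10
I5  is:15  ro:16  ex:21  wr:22  — WAW R4: wait I4 write@14

I3 = (3, 4, 5, 10)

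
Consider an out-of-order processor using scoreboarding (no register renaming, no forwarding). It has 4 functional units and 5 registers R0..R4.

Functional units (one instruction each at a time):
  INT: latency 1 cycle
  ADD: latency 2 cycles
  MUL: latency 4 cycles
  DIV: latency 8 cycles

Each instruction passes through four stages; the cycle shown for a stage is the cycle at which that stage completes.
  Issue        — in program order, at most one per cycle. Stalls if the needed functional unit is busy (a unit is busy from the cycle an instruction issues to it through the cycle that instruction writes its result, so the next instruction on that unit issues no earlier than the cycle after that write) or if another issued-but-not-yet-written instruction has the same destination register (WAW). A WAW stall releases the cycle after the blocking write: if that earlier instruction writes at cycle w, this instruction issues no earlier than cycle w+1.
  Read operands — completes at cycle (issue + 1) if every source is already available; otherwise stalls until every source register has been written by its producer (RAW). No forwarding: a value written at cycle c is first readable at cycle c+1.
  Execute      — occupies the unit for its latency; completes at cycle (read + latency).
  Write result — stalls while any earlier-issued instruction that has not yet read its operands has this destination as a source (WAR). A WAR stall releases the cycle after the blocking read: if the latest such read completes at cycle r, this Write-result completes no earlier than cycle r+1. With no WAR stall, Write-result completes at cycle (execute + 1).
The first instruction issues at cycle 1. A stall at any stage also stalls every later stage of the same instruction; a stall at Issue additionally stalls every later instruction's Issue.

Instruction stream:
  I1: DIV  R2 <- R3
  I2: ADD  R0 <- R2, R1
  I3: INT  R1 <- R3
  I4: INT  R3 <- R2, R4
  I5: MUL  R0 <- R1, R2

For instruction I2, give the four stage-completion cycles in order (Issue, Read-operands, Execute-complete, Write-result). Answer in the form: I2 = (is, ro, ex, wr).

I2 = (2, 12, 14, 15)

  I1 | 1 | 2 | 10 | 11
  I2 | 2 | 12 | 14 | 15   RAW R2: wait I1 write@11
  I3 | 3 | 4 | 5 | 13   WAR R1: wait I2 read@12
  I4 | 14 | 15 | 16 | 17   struct: INT busy until I3 writes@13
  I5 | 16 | 17 | 21 | 22   WAW R0: wait I2 write@15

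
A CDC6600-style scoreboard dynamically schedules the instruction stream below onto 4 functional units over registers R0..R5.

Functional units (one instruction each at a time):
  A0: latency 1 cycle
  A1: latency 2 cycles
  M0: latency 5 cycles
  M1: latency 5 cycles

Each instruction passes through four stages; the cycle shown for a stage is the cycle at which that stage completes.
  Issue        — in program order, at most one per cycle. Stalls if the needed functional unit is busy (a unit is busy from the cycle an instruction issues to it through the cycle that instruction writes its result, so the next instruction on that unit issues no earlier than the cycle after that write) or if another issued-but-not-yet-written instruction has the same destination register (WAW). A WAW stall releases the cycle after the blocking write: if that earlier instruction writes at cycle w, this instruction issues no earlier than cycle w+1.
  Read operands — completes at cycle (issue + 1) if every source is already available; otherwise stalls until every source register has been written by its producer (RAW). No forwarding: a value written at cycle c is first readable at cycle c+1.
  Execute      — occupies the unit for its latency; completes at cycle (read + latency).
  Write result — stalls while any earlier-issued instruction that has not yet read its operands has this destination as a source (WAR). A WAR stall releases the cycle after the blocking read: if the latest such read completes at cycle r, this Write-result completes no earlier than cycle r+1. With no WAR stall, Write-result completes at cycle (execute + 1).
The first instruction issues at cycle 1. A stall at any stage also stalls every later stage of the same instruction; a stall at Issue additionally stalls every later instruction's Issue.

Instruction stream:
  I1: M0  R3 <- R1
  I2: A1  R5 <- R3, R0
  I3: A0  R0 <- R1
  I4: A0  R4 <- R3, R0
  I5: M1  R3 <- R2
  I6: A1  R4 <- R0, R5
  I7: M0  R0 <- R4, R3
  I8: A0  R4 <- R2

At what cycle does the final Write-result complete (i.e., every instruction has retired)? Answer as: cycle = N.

cycle = 26

cycle 1: I1→M0
cycle 2: I1 RO, I2→A1
cycle 3: I3→A0
cycle 4: I3 RO
cycle 5: I3 EX
cycle 7: I1 EX
cycle 8: I1 WR R3
cycle 9: I2 RO
cycle 10: I3 WR R0
cycle 11: I2 EX, I4→A0
cycle 12: I2 WR R5, I4 RO, I5→M1
cycle 13: I4 EX, I5 RO
cycle 14: I4 WR R4
cycle 15: I6→A1
cycle 16: I6 RO, I7→M0
cycle 18: I5 EX, I6 EX
cycle 19: I5 WR R3, I6 WR R4
cycle 20: I7 RO, I8→A0
cycle 21: I8 RO
cycle 22: I8 EX
cycle 23: I8 WR R4
cycle 25: I7 EX
cycle 26: I7 WR R0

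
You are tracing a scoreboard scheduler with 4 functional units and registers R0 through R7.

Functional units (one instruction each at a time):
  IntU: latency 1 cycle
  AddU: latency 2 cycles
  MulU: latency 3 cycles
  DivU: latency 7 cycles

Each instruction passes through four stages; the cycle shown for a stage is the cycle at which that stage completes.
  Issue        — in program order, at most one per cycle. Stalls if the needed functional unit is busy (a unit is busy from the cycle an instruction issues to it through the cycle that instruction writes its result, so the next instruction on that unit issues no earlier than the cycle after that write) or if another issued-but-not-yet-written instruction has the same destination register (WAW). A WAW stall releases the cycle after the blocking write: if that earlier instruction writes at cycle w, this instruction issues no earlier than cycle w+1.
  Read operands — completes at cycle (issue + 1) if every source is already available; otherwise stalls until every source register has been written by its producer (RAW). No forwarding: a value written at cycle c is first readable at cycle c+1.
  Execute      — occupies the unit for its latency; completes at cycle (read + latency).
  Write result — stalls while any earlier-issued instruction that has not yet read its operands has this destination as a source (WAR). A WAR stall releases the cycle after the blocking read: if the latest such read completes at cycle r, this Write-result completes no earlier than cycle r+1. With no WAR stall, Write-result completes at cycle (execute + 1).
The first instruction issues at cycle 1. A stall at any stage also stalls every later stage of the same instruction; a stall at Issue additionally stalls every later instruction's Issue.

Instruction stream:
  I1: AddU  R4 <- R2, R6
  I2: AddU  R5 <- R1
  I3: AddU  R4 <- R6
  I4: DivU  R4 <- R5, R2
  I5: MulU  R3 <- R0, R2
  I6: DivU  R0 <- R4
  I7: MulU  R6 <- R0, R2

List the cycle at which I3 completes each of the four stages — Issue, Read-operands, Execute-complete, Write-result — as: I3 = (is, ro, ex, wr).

c1: I1→AddU
c2: I1 RO
c4: I1 EX
c5: I1 WR R4
c6: I2→AddU
c7: I2 RO
c9: I2 EX
c10: I2 WR R5
c11: I3→AddU
c12: I3 RO
c14: I3 EX
c15: I3 WR R4
c16: I4→DivU
c17: I4 RO; I5→MulU
c18: I5 RO
c21: I5 EX
c22: I5 WR R3
c24: I4 EX
c25: I4 WR R4
c26: I6→DivU
c27: I6 RO; I7→MulU
c34: I6 EX
c35: I6 WR R0
c36: I7 RO
c39: I7 EX
c40: I7 WR R6

I3 = (11, 12, 14, 15)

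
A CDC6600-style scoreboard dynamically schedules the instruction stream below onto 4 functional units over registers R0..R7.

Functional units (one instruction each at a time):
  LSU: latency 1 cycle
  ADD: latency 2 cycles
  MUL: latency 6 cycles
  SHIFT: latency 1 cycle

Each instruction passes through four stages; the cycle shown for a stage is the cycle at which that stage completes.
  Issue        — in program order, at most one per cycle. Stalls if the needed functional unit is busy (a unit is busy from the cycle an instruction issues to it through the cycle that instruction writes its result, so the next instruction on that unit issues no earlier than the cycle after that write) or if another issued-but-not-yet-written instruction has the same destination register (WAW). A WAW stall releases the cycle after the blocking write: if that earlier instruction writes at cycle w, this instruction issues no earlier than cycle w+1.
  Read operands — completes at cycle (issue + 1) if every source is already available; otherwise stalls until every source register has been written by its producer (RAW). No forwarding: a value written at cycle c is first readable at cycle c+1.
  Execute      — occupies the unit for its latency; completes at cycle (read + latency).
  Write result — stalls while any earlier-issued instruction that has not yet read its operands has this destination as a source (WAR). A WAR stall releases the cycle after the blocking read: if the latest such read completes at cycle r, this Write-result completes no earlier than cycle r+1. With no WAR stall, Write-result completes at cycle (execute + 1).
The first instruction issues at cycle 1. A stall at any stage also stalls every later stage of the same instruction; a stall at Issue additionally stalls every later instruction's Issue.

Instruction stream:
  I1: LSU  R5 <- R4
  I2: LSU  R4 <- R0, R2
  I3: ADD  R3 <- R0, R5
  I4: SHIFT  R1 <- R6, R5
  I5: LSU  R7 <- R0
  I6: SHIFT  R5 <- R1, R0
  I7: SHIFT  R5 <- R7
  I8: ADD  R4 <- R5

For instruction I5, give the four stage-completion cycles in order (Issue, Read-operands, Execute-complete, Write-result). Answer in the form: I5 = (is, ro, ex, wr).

I5 = (9, 10, 11, 12)

c1: issue I1 (LSU)
c2: I1 read-ops
c3: I1 finished on LSU
c4: I1→R5
c5: issue I2 (LSU)
c6: I2 read-ops; issue I3 (ADD)
c7: I2 finished on LSU; I3 read-ops; issue I4 (SHIFT)
c8: I2→R4; I4 read-ops
c9: I3 finished on ADD; I4 finished on SHIFT; issue I5 (LSU)
c10: I3→R3; I4→R1; I5 read-ops
c11: I5 finished on LSU; issue I6 (SHIFT)
c12: I5→R7; I6 read-ops
c13: I6 finished on SHIFT
c14: I6→R5
c15: issue I7 (SHIFT)
c16: I7 read-ops; issue I8 (ADD)
c17: I7 finished on SHIFT
c18: I7→R5
c19: I8 read-ops
c21: I8 finished on ADD
c22: I8→R4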